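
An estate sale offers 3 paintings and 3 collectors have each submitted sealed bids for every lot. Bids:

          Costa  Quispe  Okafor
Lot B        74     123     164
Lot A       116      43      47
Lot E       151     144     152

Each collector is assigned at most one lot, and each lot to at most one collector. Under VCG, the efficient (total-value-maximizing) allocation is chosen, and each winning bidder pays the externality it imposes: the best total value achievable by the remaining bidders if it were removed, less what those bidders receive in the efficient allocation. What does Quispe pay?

Efficient allocation: Costa→Lot A ($116), Quispe→Lot E ($144), Okafor→Lot B ($164); total welfare W = $424.
Quispe receives Lot E at value $144, so the others get W − 144 = $280.
Without Quispe: best allocation of the remaining 2 bidders over all 3 lots is Costa→Lot E ($151), Okafor→Lot B ($164), total $315.
VCG payment = (others' best without Quispe) − (others' welfare with Quispe) = 315 − 280 = $35.

Quispe pays $35.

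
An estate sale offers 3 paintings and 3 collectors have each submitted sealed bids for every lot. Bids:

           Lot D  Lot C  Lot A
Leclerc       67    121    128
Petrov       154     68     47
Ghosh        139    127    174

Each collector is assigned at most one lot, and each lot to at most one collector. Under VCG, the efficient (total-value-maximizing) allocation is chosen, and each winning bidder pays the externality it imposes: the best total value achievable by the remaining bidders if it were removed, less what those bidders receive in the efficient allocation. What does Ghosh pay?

Ghosh pays $7.

Efficient allocation: Leclerc→Lot C ($121), Petrov→Lot D ($154), Ghosh→Lot A ($174); total welfare W = $449.
Ghosh receives Lot A at value $174, so the others get W − 174 = $275.
Without Ghosh: best allocation of the remaining 2 bidders over all 3 lots is Leclerc→Lot A ($128), Petrov→Lot D ($154), total $282.
VCG payment = (others' best without Ghosh) − (others' welfare with Ghosh) = 282 − 275 = $7.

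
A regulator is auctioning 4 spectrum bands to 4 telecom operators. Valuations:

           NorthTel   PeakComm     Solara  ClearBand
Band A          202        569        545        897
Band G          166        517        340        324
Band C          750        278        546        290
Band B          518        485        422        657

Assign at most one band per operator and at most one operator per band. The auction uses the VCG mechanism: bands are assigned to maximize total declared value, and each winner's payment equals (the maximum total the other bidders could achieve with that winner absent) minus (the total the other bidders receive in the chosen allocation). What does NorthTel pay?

NorthTel pays $124M.

Efficient allocation: NorthTel→Band C ($750M), PeakComm→Band G ($517M), Solara→Band B ($422M), ClearBand→Band A ($897M); total welfare W = $2586M.
NorthTel receives Band C at value $750M, so the others get W − 750 = $1836M.
Without NorthTel: best allocation of the remaining 3 bidders over all 4 bands is PeakComm→Band G ($517M), Solara→Band C ($546M), ClearBand→Band A ($897M), total $1960M.
VCG payment = (others' best without NorthTel) − (others' welfare with NorthTel) = 1960 − 1836 = $124M.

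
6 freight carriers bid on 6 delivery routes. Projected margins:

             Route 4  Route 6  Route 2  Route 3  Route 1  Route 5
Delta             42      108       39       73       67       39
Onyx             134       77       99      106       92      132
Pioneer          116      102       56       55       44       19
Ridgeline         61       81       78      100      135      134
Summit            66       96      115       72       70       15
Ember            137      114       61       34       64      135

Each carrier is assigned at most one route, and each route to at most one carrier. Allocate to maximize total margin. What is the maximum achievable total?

This is the linear assignment problem.
Optimal: Delta→Route 6 ($108k), Onyx→Route 3 ($106k), Pioneer→Route 4 ($116k), Ridgeline→Route 1 ($135k), Summit→Route 2 ($115k), Ember→Route 5 ($135k) — total 108+106+116+135+115+135 = $715k.
Max-entry greedy (repeatedly take the single best remaining cell) gives $682k, worse by 33.
Swapping Summit↔Delta (Summit→Route 6 $96k, Delta→Route 2 $39k) loses 88.
Checked against all permutations: $715k is optimal.

Maximum total: $715k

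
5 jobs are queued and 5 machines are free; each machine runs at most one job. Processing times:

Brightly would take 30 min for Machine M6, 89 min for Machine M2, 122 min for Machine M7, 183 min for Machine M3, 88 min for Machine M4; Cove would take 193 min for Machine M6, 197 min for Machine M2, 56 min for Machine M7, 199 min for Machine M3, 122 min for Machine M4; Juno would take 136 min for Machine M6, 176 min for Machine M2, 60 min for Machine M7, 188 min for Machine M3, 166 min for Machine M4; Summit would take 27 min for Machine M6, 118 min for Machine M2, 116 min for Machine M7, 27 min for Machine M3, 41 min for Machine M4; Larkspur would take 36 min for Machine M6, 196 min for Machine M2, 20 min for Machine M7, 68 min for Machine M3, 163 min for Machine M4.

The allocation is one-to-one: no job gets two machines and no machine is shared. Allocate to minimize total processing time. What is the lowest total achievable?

Optimal: Brightly→Machine M2 (89 min), Cove→Machine M4 (122 min), Juno→Machine M7 (60 min), Summit→Machine M3 (27 min), Larkspur→Machine M6 (36 min) — total 89+122+60+27+36 = 334 min.
Every other assignment is strictly worse.

Minimum total: 334 min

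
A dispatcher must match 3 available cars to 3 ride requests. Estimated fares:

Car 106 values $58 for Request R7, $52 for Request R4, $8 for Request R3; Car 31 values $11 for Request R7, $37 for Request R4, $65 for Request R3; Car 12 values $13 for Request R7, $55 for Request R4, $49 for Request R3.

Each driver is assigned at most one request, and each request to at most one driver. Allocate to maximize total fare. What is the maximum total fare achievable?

Optimal: Car 106→Request R7 ($58), Car 31→Request R3 ($65), Car 12→Request R4 ($55) — total 58+65+55 = $178.
Next-best assignment: Car 106→Request R7, Car 31→Request R4, Car 12→Request R3 = $144.

Max total: $178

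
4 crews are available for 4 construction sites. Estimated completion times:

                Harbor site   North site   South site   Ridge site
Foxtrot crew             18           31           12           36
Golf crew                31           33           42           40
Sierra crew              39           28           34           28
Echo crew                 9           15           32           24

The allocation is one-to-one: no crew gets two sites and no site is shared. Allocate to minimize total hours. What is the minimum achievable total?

Optimal: Foxtrot crew→South site (12 hours), Golf crew→North site (33 hours), Sierra crew→Ridge site (28 hours), Echo crew→Harbor site (9 hours) — total 12+33+28+9 = 82 hours.
Min-entry greedy (repeatedly take the single cheapest remaining cell) gives 89 hours, worse by 7.
Every other assignment is strictly worse.

Min total: 82 hours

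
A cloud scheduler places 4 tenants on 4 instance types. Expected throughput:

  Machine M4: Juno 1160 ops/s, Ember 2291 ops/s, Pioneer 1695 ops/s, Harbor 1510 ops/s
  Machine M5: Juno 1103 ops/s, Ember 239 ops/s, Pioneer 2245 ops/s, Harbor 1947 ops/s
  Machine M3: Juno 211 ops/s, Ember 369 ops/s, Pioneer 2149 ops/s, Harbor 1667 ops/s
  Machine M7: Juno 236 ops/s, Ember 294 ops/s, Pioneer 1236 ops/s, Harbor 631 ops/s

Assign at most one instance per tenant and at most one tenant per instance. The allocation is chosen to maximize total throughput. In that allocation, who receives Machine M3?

This is a one-to-one assignment (maximum-weight bipartite matching).
Optimal: Juno→Machine M7 (236 ops/s), Ember→Machine M4 (2291 ops/s), Pioneer→Machine M3 (2149 ops/s), Harbor→Machine M5 (1947 ops/s) — total 236+2291+2149+1947 = 6623 ops/s.
Row-greedy (each tenant in turn takes its best remaining instance) gives 4405 ops/s, worse by 2218.
Next-best assignment: Juno→Machine M7, Ember→Machine M4, Pioneer→Machine M5, Harbor→Machine M3 = 6439 ops/s.
Pioneer's own top instance is Machine M5 (2245 ops/s), but forcing Pioneer→Machine M5 and reassigning the rest optimally gives only 6439 ops/s — worse by 184.

Pioneer receives Machine M3.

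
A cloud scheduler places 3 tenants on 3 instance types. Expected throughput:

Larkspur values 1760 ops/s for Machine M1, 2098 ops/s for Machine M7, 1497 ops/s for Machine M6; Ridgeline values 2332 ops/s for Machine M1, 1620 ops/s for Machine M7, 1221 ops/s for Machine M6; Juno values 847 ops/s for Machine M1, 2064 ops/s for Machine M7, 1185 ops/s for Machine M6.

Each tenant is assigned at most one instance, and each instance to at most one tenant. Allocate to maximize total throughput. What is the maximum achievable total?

Max total: 5893 ops/s

Treat this as an assignment problem: match each tenant to one instance.
Optimal: Larkspur→Machine M6 (1497 ops/s), Ridgeline→Machine M1 (2332 ops/s), Juno→Machine M7 (2064 ops/s) — total 1497+2332+2064 = 5893 ops/s.
Column-greedy (each instance in turn goes to its best remaining tenant) gives 5615 ops/s, worse by 278.
No other one-to-one assignment exceeds 5893 ops/s.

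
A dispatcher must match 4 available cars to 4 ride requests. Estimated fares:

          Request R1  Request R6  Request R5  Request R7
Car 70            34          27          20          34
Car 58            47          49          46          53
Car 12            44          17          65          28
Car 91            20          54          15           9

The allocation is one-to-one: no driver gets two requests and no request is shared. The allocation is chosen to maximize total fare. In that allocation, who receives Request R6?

This is a one-to-one assignment (maximum-weight bipartite matching).
Optimal: Car 70→Request R1 ($34), Car 58→Request R7 ($53), Car 12→Request R5 ($65), Car 91→Request R6 ($54) — total 34+53+65+54 = $206.
Column-greedy (each request in turn goes to its best remaining driver) gives $200, worse by 6.
Next-best assignment: Car 70→Request R7, Car 58→Request R1, Car 12→Request R5, Car 91→Request R6 = $200.

Car 91 receives Request R6.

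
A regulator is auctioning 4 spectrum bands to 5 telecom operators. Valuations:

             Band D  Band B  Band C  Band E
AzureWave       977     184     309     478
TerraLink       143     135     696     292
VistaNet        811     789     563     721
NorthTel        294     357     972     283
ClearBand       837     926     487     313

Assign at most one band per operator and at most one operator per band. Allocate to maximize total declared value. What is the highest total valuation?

Optimal: AzureWave→Band D ($977M), ClearBand→Band B ($926M), NorthTel→Band C ($972M), VistaNet→Band E ($721M) — total 977+926+972+721 = $3596M.
Row-greedy (each operator in turn takes its best remaining band) gives $2745M, worse by 851.

Maximum total: $3596M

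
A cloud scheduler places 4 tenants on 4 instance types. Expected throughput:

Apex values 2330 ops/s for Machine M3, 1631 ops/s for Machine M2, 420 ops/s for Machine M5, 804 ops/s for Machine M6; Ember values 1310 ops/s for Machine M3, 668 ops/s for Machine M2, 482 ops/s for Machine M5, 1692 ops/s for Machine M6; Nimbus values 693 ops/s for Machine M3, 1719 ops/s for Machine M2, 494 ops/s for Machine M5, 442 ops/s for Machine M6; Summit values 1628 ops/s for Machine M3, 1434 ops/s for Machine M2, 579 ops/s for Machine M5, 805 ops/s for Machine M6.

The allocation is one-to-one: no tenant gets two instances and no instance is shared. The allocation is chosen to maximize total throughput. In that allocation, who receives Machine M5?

Summit receives Machine M5.

Optimal: Apex→Machine M3 (2330 ops/s), Ember→Machine M6 (1692 ops/s), Nimbus→Machine M2 (1719 ops/s), Summit→Machine M5 (579 ops/s) — total 2330+1692+1719+579 = 6320 ops/s.
Next-best assignment: Apex→Machine M3, Ember→Machine M6, Nimbus→Machine M5, Summit→Machine M2 = 5950 ops/s.
Swapping Nimbus↔Summit (Nimbus→Machine M5 494 ops/s, Summit→Machine M2 1434 ops/s) loses 370.
Summit's own top instance is Machine M3 (1628 ops/s), but forcing Summit→Machine M3 and reassigning the rest optimally gives only 5459 ops/s — worse by 861.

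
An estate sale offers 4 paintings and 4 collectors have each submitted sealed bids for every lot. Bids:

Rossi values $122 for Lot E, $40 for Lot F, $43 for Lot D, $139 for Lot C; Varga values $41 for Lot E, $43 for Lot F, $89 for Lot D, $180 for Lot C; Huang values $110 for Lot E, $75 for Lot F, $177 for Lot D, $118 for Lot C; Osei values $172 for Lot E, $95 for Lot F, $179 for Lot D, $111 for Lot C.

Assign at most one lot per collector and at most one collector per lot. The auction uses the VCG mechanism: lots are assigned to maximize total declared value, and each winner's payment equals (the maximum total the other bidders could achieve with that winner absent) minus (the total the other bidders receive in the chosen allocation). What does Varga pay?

Varga pays $94.

Efficient allocation: Rossi→Lot E ($122), Varga→Lot C ($180), Huang→Lot D ($177), Osei→Lot F ($95); total welfare W = $574.
Varga receives Lot C at value $180, so the others get W − 180 = $394.
Without Varga: best allocation of the remaining 3 bidders over all 4 lots is Rossi→Lot C ($139), Huang→Lot D ($177), Osei→Lot E ($172), total $488.
VCG payment = (others' best without Varga) − (others' welfare with Varga) = 488 − 394 = $94.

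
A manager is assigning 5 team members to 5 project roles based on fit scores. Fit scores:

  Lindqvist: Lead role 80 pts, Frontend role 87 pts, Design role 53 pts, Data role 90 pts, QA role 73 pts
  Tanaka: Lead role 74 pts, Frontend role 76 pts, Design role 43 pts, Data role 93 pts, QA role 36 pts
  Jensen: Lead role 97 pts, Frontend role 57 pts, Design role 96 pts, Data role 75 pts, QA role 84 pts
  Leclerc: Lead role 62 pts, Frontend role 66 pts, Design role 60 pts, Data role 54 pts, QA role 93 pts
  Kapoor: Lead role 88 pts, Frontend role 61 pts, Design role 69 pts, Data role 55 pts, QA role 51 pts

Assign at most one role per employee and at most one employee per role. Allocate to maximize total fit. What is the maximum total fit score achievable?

Max total: 457 pts

Optimal: Lindqvist→Frontend role (87 pts), Tanaka→Data role (93 pts), Jensen→Design role (96 pts), Leclerc→QA role (93 pts), Kapoor→Lead role (88 pts) — total 87+93+96+93+88 = 457 pts.
Max-entry greedy (repeatedly take the single best remaining cell) gives 439 pts, worse by 18.
Next-best assignment: Lindqvist→Data role, Tanaka→Frontend role, Jensen→Design role, Leclerc→QA role, Kapoor→Lead role = 443 pts.
Swapping Tanaka↔Jensen (Tanaka→Design role 43 pts, Jensen→Data role 75 pts) loses 71.
No other one-to-one assignment exceeds 457 pts.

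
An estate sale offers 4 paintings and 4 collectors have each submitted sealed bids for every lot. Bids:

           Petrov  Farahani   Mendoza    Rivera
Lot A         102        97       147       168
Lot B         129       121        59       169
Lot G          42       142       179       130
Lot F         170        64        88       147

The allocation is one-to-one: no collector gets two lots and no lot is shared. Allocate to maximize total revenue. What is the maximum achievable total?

This is the linear assignment problem.
Optimal: Petrov→Lot F ($170), Farahani→Lot B ($121), Mendoza→Lot G ($179), Rivera→Lot A ($168) — total 170+121+179+168 = $638.
Next-best assignment: Petrov→Lot F, Farahani→Lot G, Mendoza→Lot A, Rivera→Lot B = $628.
Swapping Farahani↔Mendoza (Farahani→Lot G $142, Mendoza→Lot B $59) loses 99.

Max total: $638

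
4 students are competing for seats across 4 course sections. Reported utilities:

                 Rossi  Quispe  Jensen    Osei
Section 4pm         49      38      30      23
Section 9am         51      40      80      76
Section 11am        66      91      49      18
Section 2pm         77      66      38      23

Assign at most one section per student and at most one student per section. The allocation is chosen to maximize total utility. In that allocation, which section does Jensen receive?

Jensen receives Section 4pm.

Optimal: Rossi→Section 2pm (77 points), Quispe→Section 11am (91 points), Jensen→Section 4pm (30 points), Osei→Section 9am (76 points) — total 77+91+30+76 = 274 points.
Max-entry greedy (repeatedly take the single best remaining cell) gives 271 points, worse by 3.
Next-best assignment: Rossi→Section 2pm, Quispe→Section 11am, Jensen→Section 9am, Osei→Section 4pm = 271 points.
Jensen's own top section is Section 9am (80 points), but forcing Jensen→Section 9am and reassigning the rest optimally gives only 271 points — worse by 3.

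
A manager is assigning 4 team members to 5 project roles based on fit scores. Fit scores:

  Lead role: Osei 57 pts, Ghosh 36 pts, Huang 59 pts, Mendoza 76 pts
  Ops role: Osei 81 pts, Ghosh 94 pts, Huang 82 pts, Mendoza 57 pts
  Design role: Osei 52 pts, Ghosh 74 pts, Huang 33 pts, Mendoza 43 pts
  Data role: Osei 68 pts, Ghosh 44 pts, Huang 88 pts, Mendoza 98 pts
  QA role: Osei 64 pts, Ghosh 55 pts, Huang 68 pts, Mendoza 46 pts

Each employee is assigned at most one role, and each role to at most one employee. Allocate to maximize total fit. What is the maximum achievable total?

Optimal: Osei→QA role (64 pts), Ghosh→Ops role (94 pts), Huang→Data role (88 pts), Mendoza→Lead role (76 pts) — total 64+94+88+76 = 322 pts.
Next-best assignment: Osei→Ops role, Ghosh→Design role, Huang→QA role, Mendoza→Data role = 321 pts.
Every other assignment is strictly worse.

Max total: 322 pts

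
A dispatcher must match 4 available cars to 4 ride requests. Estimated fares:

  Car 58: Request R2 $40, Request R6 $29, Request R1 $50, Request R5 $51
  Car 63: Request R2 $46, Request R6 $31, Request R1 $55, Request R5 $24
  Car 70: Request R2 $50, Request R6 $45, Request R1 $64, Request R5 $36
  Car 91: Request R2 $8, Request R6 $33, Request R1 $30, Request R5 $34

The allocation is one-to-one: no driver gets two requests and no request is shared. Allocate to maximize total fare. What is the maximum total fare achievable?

Max total: $194

Optimal: Car 58→Request R5 ($51), Car 63→Request R2 ($46), Car 70→Request R1 ($64), Car 91→Request R6 ($33) — total 51+46+64+33 = $194.
Swapping Car 70↔Car 91 (Car 70→Request R6 $45, Car 91→Request R1 $30) loses 22.
No other one-to-one assignment exceeds $194.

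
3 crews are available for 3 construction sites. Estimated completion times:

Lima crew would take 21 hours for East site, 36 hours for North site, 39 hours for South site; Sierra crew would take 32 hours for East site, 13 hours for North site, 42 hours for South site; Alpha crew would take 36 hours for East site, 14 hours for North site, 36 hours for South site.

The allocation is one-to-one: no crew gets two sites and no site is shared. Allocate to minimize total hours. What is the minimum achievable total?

Minimum total: 70 hours

Optimal: Lima crew→East site (21 hours), Sierra crew→North site (13 hours), Alpha crew→South site (36 hours) — total 21+13+36 = 70 hours.
Next-best assignment: Lima crew→East site, Sierra crew→South site, Alpha crew→North site = 77 hours.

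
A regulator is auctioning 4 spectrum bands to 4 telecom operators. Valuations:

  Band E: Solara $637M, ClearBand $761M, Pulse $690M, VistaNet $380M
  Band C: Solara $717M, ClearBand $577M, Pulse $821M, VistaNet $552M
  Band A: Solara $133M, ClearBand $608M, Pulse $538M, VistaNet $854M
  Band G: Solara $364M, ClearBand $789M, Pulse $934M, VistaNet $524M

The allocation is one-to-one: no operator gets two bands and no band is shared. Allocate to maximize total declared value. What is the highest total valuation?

Max total: $3266M

This is the linear assignment problem.
Optimal: Solara→Band C ($717M), ClearBand→Band E ($761M), Pulse→Band G ($934M), VistaNet→Band A ($854M) — total 717+761+934+854 = $3266M.
Row-greedy (each operator in turn takes its best remaining band) gives $3050M, worse by 216.
Every other assignment is strictly worse.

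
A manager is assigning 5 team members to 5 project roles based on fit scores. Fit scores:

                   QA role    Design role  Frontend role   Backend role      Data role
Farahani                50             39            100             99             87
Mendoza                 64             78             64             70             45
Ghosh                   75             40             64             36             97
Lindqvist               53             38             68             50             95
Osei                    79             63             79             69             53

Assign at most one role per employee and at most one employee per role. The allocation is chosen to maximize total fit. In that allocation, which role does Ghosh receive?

Ghosh receives QA role.

This is the linear assignment problem.
Optimal: Farahani→Backend role (99 pts), Mendoza→Design role (78 pts), Ghosh→QA role (75 pts), Lindqvist→Data role (95 pts), Osei→Frontend role (79 pts) — total 99+78+75+95+79 = 426 pts.
Row-greedy (each employee in turn takes its best remaining role) gives 397 pts, worse by 29.
Next-best assignment: Farahani→Backend role, Mendoza→Design role, Ghosh→Data role, Lindqvist→Frontend role, Osei→QA role = 421 pts.
No other one-to-one assignment exceeds 426 pts.
Ghosh's own top role is Data role (97 pts), but forcing Ghosh→Data role and reassigning the rest optimally gives only 421 pts — worse by 5.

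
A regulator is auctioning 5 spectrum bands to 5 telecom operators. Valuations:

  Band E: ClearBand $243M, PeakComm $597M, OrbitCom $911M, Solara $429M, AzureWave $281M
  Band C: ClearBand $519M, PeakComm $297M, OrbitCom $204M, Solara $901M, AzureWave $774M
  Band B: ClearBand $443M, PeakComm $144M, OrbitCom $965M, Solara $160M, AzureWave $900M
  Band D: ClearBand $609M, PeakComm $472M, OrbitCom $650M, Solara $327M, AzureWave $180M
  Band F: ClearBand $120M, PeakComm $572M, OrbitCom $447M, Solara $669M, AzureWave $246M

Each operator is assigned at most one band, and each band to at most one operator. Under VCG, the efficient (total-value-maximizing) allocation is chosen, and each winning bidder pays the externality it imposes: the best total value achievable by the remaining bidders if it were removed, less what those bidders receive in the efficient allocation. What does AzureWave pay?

AzureWave pays $79M.

Efficient allocation: ClearBand→Band D ($609M), PeakComm→Band F ($572M), OrbitCom→Band E ($911M), Solara→Band C ($901M), AzureWave→Band B ($900M); total welfare W = $3893M.
AzureWave receives Band B at value $900M, so the others get W − 900 = $2993M.
Without AzureWave: best allocation of the remaining 4 bidders over all 5 bands is ClearBand→Band D ($609M), PeakComm→Band E ($597M), OrbitCom→Band B ($965M), Solara→Band C ($901M), total $3072M.
VCG payment = (others' best without AzureWave) − (others' welfare with AzureWave) = 3072 − 2993 = $79M.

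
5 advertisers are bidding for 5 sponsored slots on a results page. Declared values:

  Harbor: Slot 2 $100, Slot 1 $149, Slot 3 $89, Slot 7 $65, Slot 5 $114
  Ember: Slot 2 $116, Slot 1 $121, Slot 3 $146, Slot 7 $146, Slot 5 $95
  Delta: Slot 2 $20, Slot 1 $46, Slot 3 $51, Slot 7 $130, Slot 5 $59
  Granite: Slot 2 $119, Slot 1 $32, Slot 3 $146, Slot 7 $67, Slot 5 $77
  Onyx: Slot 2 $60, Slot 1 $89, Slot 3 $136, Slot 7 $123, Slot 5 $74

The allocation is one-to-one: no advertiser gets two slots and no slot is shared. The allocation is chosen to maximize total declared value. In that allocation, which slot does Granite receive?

Optimal: Harbor→Slot 1 ($149), Ember→Slot 5 ($95), Delta→Slot 7 ($130), Granite→Slot 2 ($119), Onyx→Slot 3 ($136) — total 149+95+130+119+136 = $629.
Column-greedy (each slot in turn goes to its best remaining advertiser) gives $618, worse by 11.
Next-best assignment: Harbor→Slot 5, Ember→Slot 1, Delta→Slot 7, Granite→Slot 2, Onyx→Slot 3 = $620.
Every other assignment is strictly worse.
Granite's own top slot is Slot 3 ($146), but forcing Granite→Slot 3 and reassigning the rest optimally gives only $615 — worse by 14.

Granite receives Slot 2.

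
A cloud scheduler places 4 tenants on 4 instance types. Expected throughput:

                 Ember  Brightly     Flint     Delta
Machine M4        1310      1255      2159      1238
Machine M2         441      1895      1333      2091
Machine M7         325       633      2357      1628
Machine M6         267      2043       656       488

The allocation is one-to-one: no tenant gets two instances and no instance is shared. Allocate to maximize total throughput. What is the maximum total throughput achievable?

Max total: 7801 ops/s

Optimal: Ember→Machine M4 (1310 ops/s), Brightly→Machine M6 (2043 ops/s), Flint→Machine M7 (2357 ops/s), Delta→Machine M2 (2091 ops/s) — total 1310+2043+2357+2091 = 7801 ops/s.
Column-greedy (each instance in turn goes to its best remaining tenant) gives 5150 ops/s, worse by 2651.
Next-best assignment: Ember→Machine M7, Brightly→Machine M6, Flint→Machine M4, Delta→Machine M2 = 6618 ops/s.
Swapping Delta↔Brightly (Delta→Machine M6 488 ops/s, Brightly→Machine M2 1895 ops/s) loses 1751.
Every other assignment is strictly worse.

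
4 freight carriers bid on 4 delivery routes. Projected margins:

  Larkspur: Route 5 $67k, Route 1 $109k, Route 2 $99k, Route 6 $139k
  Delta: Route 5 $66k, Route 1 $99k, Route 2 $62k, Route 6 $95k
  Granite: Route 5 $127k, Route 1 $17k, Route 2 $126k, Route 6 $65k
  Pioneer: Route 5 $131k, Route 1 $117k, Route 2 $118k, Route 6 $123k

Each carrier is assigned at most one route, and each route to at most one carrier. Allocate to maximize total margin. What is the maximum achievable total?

Treat this as an assignment problem: match each carrier to one route.
Optimal: Larkspur→Route 6 ($139k), Delta→Route 1 ($99k), Granite→Route 2 ($126k), Pioneer→Route 5 ($131k) — total 139+99+126+131 = $495k.
Row-greedy (each carrier in turn takes its best remaining route) gives $483k, worse by 12.
Every other assignment is strictly worse.

Maximum total: $495k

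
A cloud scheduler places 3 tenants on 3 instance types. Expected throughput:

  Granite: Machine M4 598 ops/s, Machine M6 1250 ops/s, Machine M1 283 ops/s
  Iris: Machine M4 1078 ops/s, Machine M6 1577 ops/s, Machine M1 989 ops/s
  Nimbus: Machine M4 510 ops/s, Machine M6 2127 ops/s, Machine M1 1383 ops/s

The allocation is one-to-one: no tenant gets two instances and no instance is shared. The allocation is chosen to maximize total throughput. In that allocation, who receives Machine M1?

This is the linear assignment problem.
Optimal: Granite→Machine M4 (598 ops/s), Iris→Machine M1 (989 ops/s), Nimbus→Machine M6 (2127 ops/s) — total 598+989+2127 = 3714 ops/s.
Swapping Granite↔Iris (Granite→Machine M1 283 ops/s, Iris→Machine M4 1078 ops/s) loses 226.
Iris's own top instance is Machine M6 (1577 ops/s), but forcing Iris→Machine M6 and reassigning the rest optimally gives only 3558 ops/s — worse by 156.

Iris receives Machine M1.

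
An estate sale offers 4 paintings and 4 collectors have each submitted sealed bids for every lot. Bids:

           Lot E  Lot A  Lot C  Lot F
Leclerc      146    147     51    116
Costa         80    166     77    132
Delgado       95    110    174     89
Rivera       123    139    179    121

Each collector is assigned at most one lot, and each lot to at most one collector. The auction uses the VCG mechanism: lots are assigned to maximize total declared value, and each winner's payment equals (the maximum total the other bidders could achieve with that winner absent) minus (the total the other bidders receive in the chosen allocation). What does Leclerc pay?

Leclerc pays $2.

Efficient allocation: Leclerc→Lot E ($146), Costa→Lot A ($166), Delgado→Lot C ($174), Rivera→Lot F ($121); total welfare W = $607.
Leclerc receives Lot E at value $146, so the others get W − 146 = $461.
Without Leclerc: best allocation of the remaining 3 bidders over all 4 lots is Costa→Lot A ($166), Delgado→Lot C ($174), Rivera→Lot E ($123), total $463.
VCG payment = (others' best without Leclerc) − (others' welfare with Leclerc) = 463 − 461 = $2.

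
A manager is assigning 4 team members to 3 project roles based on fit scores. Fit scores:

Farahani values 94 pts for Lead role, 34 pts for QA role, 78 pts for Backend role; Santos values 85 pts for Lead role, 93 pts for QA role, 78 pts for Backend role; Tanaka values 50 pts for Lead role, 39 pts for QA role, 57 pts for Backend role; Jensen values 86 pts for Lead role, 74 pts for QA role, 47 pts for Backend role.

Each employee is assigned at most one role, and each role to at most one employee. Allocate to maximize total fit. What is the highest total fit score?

Maximum total: 257 pts

Optimal: Jensen→Lead role (86 pts), Santos→QA role (93 pts), Farahani→Backend role (78 pts) — total 86+93+78 = 257 pts.
Next-best assignment: Farahani→Lead role, Jensen→QA role, Santos→Backend role = 246 pts.
Swapping Farahani↔Jensen (Farahani→Lead role 94 pts, Jensen→Backend role 47 pts) loses 23.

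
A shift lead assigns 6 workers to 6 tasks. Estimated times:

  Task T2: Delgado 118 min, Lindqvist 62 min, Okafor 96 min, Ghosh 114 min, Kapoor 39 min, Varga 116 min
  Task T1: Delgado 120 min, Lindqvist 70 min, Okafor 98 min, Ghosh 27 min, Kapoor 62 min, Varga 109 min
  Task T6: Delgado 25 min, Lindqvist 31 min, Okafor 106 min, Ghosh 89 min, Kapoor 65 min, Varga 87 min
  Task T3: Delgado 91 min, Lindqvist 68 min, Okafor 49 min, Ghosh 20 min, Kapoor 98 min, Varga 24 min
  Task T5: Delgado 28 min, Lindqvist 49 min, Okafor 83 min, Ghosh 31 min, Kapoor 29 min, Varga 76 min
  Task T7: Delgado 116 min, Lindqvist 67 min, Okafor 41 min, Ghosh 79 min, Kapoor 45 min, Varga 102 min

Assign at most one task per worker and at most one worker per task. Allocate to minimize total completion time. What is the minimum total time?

Minimum total: 190 min

Treat this as an assignment problem: match each worker to one task.
Optimal: Delgado→Task T5 (28 min), Lindqvist→Task T6 (31 min), Okafor→Task T7 (41 min), Ghosh→Task T1 (27 min), Kapoor→Task T2 (39 min), Varga→Task T3 (24 min) — total 28+31+41+27+39+24 = 190 min.
Next-best assignment: Delgado→Task T6, Lindqvist→Task T5, Okafor→Task T7, Ghosh→Task T1, Kapoor→Task T2, Varga→Task T3 = 205 min.
Swapping Varga↔Delgado (Varga→Task T5 76 min, Delgado→Task T3 91 min) adds 115.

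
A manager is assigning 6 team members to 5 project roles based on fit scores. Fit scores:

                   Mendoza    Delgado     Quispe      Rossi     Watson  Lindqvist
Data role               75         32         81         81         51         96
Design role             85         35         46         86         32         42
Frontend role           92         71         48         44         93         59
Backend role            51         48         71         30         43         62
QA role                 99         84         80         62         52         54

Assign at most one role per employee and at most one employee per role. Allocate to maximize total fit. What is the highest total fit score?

Maximum total: 445 pts

Treat this as an assignment problem: match each employee to one role.
Optimal: Lindqvist→Data role (96 pts), Rossi→Design role (86 pts), Watson→Frontend role (93 pts), Quispe→Backend role (71 pts), Mendoza→QA role (99 pts) — total 96+86+93+71+99 = 445 pts.
Next-best assignment: Lindqvist→Data role, Rossi→Design role, Watson→Frontend role, Quispe→Backend role, Delgado→QA role = 430 pts.
Checked against all permutations: 445 pts is optimal.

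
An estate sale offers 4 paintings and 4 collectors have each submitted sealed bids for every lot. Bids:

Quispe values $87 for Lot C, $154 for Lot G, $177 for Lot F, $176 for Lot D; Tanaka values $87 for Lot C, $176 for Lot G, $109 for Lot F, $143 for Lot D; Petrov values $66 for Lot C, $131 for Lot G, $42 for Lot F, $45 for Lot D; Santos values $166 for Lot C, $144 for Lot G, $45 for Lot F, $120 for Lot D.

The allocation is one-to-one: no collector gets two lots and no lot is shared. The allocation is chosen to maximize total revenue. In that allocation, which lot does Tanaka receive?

Tanaka receives Lot D.

Optimal: Quispe→Lot F ($177), Tanaka→Lot D ($143), Petrov→Lot G ($131), Santos→Lot C ($166) — total 177+143+131+166 = $617.
Row-greedy (each collector in turn takes its best remaining lot) gives $539, worse by 78.
Tanaka's own top lot is Lot G ($176), but forcing Tanaka→Lot G and reassigning the rest optimally gives only $564 — worse by 53.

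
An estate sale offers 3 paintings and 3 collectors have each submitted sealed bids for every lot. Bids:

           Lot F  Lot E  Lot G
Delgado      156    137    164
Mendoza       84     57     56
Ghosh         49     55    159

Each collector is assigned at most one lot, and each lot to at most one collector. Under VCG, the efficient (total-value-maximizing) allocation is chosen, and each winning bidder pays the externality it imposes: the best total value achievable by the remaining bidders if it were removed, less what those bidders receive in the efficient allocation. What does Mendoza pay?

Efficient allocation: Delgado→Lot E ($137), Mendoza→Lot F ($84), Ghosh→Lot G ($159); total welfare W = $380.
Mendoza receives Lot F at value $84, so the others get W − 84 = $296.
Without Mendoza: best allocation of the remaining 2 bidders over all 3 lots is Delgado→Lot F ($156), Ghosh→Lot G ($159), total $315.
VCG payment = (others' best without Mendoza) − (others' welfare with Mendoza) = 315 − 296 = $19.

Mendoza pays $19.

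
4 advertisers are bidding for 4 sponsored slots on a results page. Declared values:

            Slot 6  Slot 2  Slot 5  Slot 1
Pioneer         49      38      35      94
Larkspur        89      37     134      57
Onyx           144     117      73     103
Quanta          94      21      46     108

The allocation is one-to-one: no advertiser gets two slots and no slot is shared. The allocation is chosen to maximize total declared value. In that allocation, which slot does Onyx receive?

Optimal: Pioneer→Slot 1 ($94), Larkspur→Slot 5 ($134), Onyx→Slot 2 ($117), Quanta→Slot 6 ($94) — total 94+134+117+94 = $439.
Swapping Larkspur↔Pioneer (Larkspur→Slot 1 $57, Pioneer→Slot 5 $35) loses 136.
Checked against all permutations: $439 is optimal.
Onyx's own top slot is Slot 6 ($144), but forcing Onyx→Slot 6 and reassigning the rest optimally gives only $424 — worse by 15.

Onyx receives Slot 2.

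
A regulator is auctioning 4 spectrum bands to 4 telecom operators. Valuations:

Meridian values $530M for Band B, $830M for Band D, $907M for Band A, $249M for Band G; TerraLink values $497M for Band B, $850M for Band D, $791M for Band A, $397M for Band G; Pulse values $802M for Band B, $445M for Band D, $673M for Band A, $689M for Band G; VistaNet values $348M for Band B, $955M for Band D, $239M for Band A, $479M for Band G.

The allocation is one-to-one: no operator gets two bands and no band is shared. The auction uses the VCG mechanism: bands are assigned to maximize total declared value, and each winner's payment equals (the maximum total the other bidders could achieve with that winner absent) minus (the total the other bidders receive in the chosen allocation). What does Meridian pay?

Meridian pays $394M.

Efficient allocation: Meridian→Band A ($907M), TerraLink→Band G ($397M), Pulse→Band B ($802M), VistaNet→Band D ($955M); total welfare W = $3061M.
Meridian receives Band A at value $907M, so the others get W − 907 = $2154M.
Without Meridian: best allocation of the remaining 3 bidders over all 4 bands is TerraLink→Band A ($791M), Pulse→Band B ($802M), VistaNet→Band D ($955M), total $2548M.
VCG payment = (others' best without Meridian) − (others' welfare with Meridian) = 2548 − 2154 = $394M.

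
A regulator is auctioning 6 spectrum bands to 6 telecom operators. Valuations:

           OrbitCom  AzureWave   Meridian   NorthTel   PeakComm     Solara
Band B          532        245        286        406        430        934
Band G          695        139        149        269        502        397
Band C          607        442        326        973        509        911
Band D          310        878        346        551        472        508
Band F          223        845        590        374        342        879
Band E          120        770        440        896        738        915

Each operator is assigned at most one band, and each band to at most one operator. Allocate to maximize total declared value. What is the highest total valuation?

Treat this as an assignment problem: match each operator to one band.
Optimal: OrbitCom→Band G ($695M), AzureWave→Band D ($878M), Meridian→Band F ($590M), NorthTel→Band C ($973M), PeakComm→Band E ($738M), Solara→Band B ($934M) — total 695+878+590+973+738+934 = $4808M.

Maximum total: $4808M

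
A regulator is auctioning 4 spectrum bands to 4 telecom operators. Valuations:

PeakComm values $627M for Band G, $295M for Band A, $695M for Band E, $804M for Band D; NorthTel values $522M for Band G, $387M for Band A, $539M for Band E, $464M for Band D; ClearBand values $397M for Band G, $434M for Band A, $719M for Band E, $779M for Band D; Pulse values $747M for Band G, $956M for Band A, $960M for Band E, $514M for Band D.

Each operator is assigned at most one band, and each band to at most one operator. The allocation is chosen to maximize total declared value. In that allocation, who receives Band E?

ClearBand receives Band E.

Optimal: PeakComm→Band D ($804M), NorthTel→Band G ($522M), ClearBand→Band E ($719M), Pulse→Band A ($956M) — total 804+522+719+956 = $3001M.
ClearBand's own top band is Band D ($779M), but forcing ClearBand→Band D and reassigning the rest optimally gives only $2952M — worse by 49.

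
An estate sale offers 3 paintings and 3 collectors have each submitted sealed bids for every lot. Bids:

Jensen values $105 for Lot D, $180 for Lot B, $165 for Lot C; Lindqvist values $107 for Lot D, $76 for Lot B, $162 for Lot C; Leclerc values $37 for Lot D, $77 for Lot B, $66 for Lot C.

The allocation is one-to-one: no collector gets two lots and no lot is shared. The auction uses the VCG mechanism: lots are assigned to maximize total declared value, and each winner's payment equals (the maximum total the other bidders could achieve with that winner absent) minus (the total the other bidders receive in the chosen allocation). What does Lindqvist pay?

Lindqvist pays $29.

Efficient allocation: Jensen→Lot B ($180), Lindqvist→Lot C ($162), Leclerc→Lot D ($37); total welfare W = $379.
Lindqvist receives Lot C at value $162, so the others get W − 162 = $217.
Without Lindqvist: best allocation of the remaining 2 bidders over all 3 lots is Jensen→Lot B ($180), Leclerc→Lot C ($66), total $246.
VCG payment = (others' best without Lindqvist) − (others' welfare with Lindqvist) = 246 − 217 = $29.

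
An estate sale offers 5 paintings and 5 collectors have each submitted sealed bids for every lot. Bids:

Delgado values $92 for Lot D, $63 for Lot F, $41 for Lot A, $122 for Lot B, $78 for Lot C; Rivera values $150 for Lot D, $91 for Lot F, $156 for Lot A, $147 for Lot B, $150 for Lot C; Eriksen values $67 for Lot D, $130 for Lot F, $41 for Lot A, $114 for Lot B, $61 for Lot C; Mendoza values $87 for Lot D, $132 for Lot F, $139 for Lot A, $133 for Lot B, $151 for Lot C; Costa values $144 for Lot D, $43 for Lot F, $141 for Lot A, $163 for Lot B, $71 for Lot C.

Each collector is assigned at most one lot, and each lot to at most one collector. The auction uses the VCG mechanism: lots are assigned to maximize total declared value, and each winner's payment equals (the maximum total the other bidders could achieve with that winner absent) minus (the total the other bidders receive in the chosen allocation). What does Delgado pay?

Delgado pays $19.

Efficient allocation: Delgado→Lot B ($122), Rivera→Lot A ($156), Eriksen→Lot F ($130), Mendoza→Lot C ($151), Costa→Lot D ($144); total welfare W = $703.
Delgado receives Lot B at value $122, so the others get W − 122 = $581.
Without Delgado: best allocation of the remaining 4 bidders over all 5 lots is Rivera→Lot A ($156), Eriksen→Lot F ($130), Mendoza→Lot C ($151), Costa→Lot B ($163), total $600.
VCG payment = (others' best without Delgado) − (others' welfare with Delgado) = 600 − 581 = $19.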